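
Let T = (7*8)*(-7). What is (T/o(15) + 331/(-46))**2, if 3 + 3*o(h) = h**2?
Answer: 452115169/2896804 ≈ 156.07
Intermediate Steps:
o(h) = -1 + h**2/3
T = -392 (T = 56*(-7) = -392)
(T/o(15) + 331/(-46))**2 = (-392/(-1 + (1/3)*15**2) + 331/(-46))**2 = (-392/(-1 + (1/3)*225) + 331*(-1/46))**2 = (-392/(-1 + 75) - 331/46)**2 = (-392/74 - 331/46)**2 = (-392*1/74 - 331/46)**2 = (-196/37 - 331/46)**2 = (-21263/1702)**2 = 452115169/2896804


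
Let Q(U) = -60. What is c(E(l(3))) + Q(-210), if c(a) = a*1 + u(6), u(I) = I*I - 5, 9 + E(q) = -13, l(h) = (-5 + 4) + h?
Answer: -51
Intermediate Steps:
l(h) = -1 + h
E(q) = -22 (E(q) = -9 - 13 = -22)
u(I) = -5 + I² (u(I) = I² - 5 = -5 + I²)
c(a) = 31 + a (c(a) = a*1 + (-5 + 6²) = a + (-5 + 36) = a + 31 = 31 + a)
c(E(l(3))) + Q(-210) = (31 - 22) - 60 = 9 - 60 = -51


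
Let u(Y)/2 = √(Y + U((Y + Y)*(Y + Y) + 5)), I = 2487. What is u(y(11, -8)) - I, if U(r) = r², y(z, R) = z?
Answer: -2487 + 4*√59783 ≈ -1509.0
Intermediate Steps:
u(Y) = 2*√(Y + (5 + 4*Y²)²) (u(Y) = 2*√(Y + ((Y + Y)*(Y + Y) + 5)²) = 2*√(Y + ((2*Y)*(2*Y) + 5)²) = 2*√(Y + (4*Y² + 5)²) = 2*√(Y + (5 + 4*Y²)²))
u(y(11, -8)) - I = 2*√(11 + (5 + 4*11²)²) - 1*2487 = 2*√(11 + (5 + 4*121)²) - 2487 = 2*√(11 + (5 + 484)²) - 2487 = 2*√(11 + 489²) - 2487 = 2*√(11 + 239121) - 2487 = 2*√239132 - 2487 = 2*(2*√59783) - 2487 = 4*√59783 - 2487 = -2487 + 4*√59783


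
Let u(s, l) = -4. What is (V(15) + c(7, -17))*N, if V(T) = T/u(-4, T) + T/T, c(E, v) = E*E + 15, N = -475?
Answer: -116375/4 ≈ -29094.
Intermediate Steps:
c(E, v) = 15 + E² (c(E, v) = E² + 15 = 15 + E²)
V(T) = 1 - T/4 (V(T) = T/(-4) + T/T = T*(-¼) + 1 = -T/4 + 1 = 1 - T/4)
(V(15) + c(7, -17))*N = ((1 - ¼*15) + (15 + 7²))*(-475) = ((1 - 15/4) + (15 + 49))*(-475) = (-11/4 + 64)*(-475) = (245/4)*(-475) = -116375/4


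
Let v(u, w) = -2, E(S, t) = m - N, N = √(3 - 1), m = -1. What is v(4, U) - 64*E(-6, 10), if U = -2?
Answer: 62 + 64*√2 ≈ 152.51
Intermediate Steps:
N = √2 ≈ 1.4142
E(S, t) = -1 - √2
v(4, U) - 64*E(-6, 10) = -2 - 64*(-1 - √2) = -2 + (64 + 64*√2) = 62 + 64*√2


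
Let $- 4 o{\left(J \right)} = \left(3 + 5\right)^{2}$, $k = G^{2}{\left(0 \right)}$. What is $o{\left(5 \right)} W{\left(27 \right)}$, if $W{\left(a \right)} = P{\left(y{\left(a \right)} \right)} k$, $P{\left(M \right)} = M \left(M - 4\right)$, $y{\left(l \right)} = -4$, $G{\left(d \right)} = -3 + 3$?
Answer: $0$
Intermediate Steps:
$G{\left(d \right)} = 0$
$k = 0$ ($k = 0^{2} = 0$)
$o{\left(J \right)} = -16$ ($o{\left(J \right)} = - \frac{\left(3 + 5\right)^{2}}{4} = - \frac{8^{2}}{4} = \left(- \frac{1}{4}\right) 64 = -16$)
$P{\left(M \right)} = M \left(-4 + M\right)$
$W{\left(a \right)} = 0$ ($W{\left(a \right)} = - 4 \left(-4 - 4\right) 0 = \left(-4\right) \left(-8\right) 0 = 32 \cdot 0 = 0$)
$o{\left(5 \right)} W{\left(27 \right)} = \left(-16\right) 0 = 0$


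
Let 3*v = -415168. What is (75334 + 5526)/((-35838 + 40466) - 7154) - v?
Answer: 174745298/1263 ≈ 1.3836e+5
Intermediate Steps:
v = -415168/3 (v = (⅓)*(-415168) = -415168/3 ≈ -1.3839e+5)
(75334 + 5526)/((-35838 + 40466) - 7154) - v = (75334 + 5526)/((-35838 + 40466) - 7154) - 1*(-415168/3) = 80860/(4628 - 7154) + 415168/3 = 80860/(-2526) + 415168/3 = 80860*(-1/2526) + 415168/3 = -40430/1263 + 415168/3 = 174745298/1263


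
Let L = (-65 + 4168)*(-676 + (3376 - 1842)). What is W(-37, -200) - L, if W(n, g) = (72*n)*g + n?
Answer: -2987611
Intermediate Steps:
W(n, g) = n + 72*g*n (W(n, g) = 72*g*n + n = n + 72*g*n)
L = 3520374 (L = 4103*(-676 + 1534) = 4103*858 = 3520374)
W(-37, -200) - L = -37*(1 + 72*(-200)) - 1*3520374 = -37*(1 - 14400) - 3520374 = -37*(-14399) - 3520374 = 532763 - 3520374 = -2987611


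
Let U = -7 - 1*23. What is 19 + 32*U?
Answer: -941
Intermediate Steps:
U = -30 (U = -7 - 23 = -30)
19 + 32*U = 19 + 32*(-30) = 19 - 960 = -941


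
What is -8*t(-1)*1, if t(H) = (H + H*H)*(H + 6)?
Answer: 0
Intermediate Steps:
t(H) = (6 + H)*(H + H**2) (t(H) = (H + H**2)*(6 + H) = (6 + H)*(H + H**2))
-8*t(-1)*1 = -(-8)*(6 + (-1)**2 + 7*(-1))*1 = -(-8)*(6 + 1 - 7)*1 = -(-8)*0*1 = -8*0*1 = 0*1 = 0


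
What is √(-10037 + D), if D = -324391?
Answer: 62*I*√87 ≈ 578.3*I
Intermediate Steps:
√(-10037 + D) = √(-10037 - 324391) = √(-334428) = 62*I*√87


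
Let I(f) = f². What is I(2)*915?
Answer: 3660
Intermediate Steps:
I(2)*915 = 2²*915 = 4*915 = 3660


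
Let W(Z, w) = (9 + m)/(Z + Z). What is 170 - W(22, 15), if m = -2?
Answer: 7473/44 ≈ 169.84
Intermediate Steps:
W(Z, w) = 7/(2*Z) (W(Z, w) = (9 - 2)/(Z + Z) = 7/((2*Z)) = 7*(1/(2*Z)) = 7/(2*Z))
170 - W(22, 15) = 170 - 7/(2*22) = 170 - 1*7/44 = 170 - 7/44 = 7473/44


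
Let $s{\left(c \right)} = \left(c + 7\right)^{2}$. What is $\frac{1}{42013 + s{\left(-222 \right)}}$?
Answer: $\frac{1}{88238} \approx 1.1333 \cdot 10^{-5}$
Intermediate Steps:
$s{\left(c \right)} = \left(7 + c\right)^{2}$
$\frac{1}{42013 + s{\left(-222 \right)}} = \frac{1}{42013 + \left(7 - 222\right)^{2}} = \frac{1}{42013 + \left(-215\right)^{2}} = \frac{1}{42013 + 46225} = \frac{1}{88238}$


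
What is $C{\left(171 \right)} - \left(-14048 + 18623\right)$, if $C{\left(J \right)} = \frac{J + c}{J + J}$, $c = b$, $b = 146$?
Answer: $- \frac{1564333}{342} \approx -4574.1$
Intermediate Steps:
$c = 146$
$C{\left(J \right)} = \frac{146 + J}{2 J}$ ($C{\left(J \right)} = \frac{J + 146}{J + J} = \frac{146 + J}{2 J}$)
$C{\left(171 \right)} - \left(-14048 + 18623\right) = \frac{146 + 171}{2 \cdot 171} - \left(-14048 + 18623\right) = \frac{1}{2} \cdot \frac{1}{171} \cdot 317 - 4575 = \frac{317}{342} - 4575 = - \frac{1564333}{342}$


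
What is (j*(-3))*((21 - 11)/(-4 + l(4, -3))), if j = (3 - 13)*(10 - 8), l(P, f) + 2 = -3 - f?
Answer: -100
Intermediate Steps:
l(P, f) = -5 - f (l(P, f) = -2 + (-3 - f) = -5 - f)
j = -20 (j = -10*2 = -20)
(j*(-3))*((21 - 11)/(-4 + l(4, -3))) = (-20*(-3))*((21 - 11)/(-4 + (-5 - 1*(-3)))) = 60*(10/(-4 + (-5 + 3))) = 60*(10/(-4 - 2)) = 60*(10/(-6)) = 60*(10*(-⅙)) = 60*(-5/3) = -100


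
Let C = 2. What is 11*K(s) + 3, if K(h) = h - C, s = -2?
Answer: -41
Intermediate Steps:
K(h) = -2 + h (K(h) = h - 1*2 = h - 2 = -2 + h)
11*K(s) + 3 = 11*(-2 - 2) + 3 = 11*(-4) + 3 = -44 + 3 = -41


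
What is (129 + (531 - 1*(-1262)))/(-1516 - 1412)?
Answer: -961/1464 ≈ -0.65642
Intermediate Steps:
(129 + (531 - 1*(-1262)))/(-1516 - 1412) = (129 + (531 + 1262))/(-2928) = (129 + 1793)*(-1/2928) = 1922*(-1/2928) = -961/1464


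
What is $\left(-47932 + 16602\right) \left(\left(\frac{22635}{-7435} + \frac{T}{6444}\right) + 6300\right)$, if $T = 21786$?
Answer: $- \frac{157619298489835}{798519} \approx -1.9739 \cdot 10^{8}$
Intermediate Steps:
$\left(-47932 + 16602\right) \left(\left(\frac{22635}{-7435} + \frac{T}{6444}\right) + 6300\right) = \left(-47932 + 16602\right) \left(\left(\frac{22635}{-7435} + \frac{21786}{6444}\right) + 6300\right) = - 31330 \left(\left(22635 \left(- \frac{1}{7435}\right) + 21786 \cdot \frac{1}{6444}\right) + 6300\right) = - 31330 \left(\left(- \frac{4527}{1487} + \frac{3631}{1074}\right) + 6300\right) = - 31330 \left(\frac{537299}{1597038} + 6300\right) = \left(-31330\right) \frac{10061876699}{1597038} = - \frac{157619298489835}{798519}$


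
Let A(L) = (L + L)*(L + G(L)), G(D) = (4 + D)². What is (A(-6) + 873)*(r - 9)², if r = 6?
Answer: 8073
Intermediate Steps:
A(L) = 2*L*(L + (4 + L)²) (A(L) = (L + L)*(L + (4 + L)²) = (2*L)*(L + (4 + L)²) = 2*L*(L + (4 + L)²))
(A(-6) + 873)*(r - 9)² = (2*(-6)*(-6 + (4 - 6)²) + 873)*(6 - 9)² = (2*(-6)*(-6 + (-2)²) + 873)*(-3)² = (2*(-6)*(-6 + 4) + 873)*9 = (2*(-6)*(-2) + 873)*9 = (24 + 873)*9 = 897*9 = 8073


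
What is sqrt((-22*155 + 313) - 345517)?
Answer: I*sqrt(348614) ≈ 590.44*I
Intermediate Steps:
sqrt((-22*155 + 313) - 345517) = sqrt((-3410 + 313) - 345517) = sqrt(-3097 - 345517) = sqrt(-348614) = I*sqrt(348614)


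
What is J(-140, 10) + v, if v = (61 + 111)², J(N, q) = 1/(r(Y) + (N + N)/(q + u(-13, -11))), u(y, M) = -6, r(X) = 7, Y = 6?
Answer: 1863791/63 ≈ 29584.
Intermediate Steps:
J(N, q) = 1/(7 + 2*N/(-6 + q)) (J(N, q) = 1/(7 + (N + N)/(q - 6)) = 1/(7 + (2*N)/(-6 + q)) = 1/(7 + 2*N/(-6 + q)))
v = 29584 (v = 172² = 29584)
J(-140, 10) + v = (-6 + 10)/(-42 + 2*(-140) + 7*10) + 29584 = 4/(-42 - 280 + 70) + 29584 = 4/(-252) + 29584 = -1/252*4 + 29584 = -1/63 + 29584 = 1863791/63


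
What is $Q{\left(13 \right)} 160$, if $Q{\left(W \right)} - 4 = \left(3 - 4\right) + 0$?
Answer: $480$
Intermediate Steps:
$Q{\left(W \right)} = 3$ ($Q{\left(W \right)} = 4 + \left(\left(3 - 4\right) + 0\right) = 4 + \left(-1 + 0\right) = 4 - 1 = 3$)
$Q{\left(13 \right)} 160 = 3 \cdot 160 = 480$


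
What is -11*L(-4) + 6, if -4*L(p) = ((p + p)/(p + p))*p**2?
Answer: 50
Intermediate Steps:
L(p) = -p**2/4 (L(p) = -(p + p)/(p + p)*p**2/4 = -(2*p)/((2*p))*p**2/4 = -(2*p)*(1/(2*p))*p**2/4 = -p**2/4)
-11*L(-4) + 6 = -(-11)*(-4)**2/4 + 6 = -(-11)*16/4 + 6 = -11*(-4) + 6 = 44 + 6 = 50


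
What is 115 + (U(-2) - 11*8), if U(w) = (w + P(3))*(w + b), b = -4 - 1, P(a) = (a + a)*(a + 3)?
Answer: -211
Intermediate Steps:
P(a) = 2*a*(3 + a) (P(a) = (2*a)*(3 + a) = 2*a*(3 + a))
b = -5
U(w) = (-5 + w)*(36 + w) (U(w) = (w + 2*3*(3 + 3))*(w - 5) = (w + 2*3*6)*(-5 + w) = (w + 36)*(-5 + w) = (36 + w)*(-5 + w) = (-5 + w)*(36 + w))
115 + (U(-2) - 11*8) = 115 + ((-180 + (-2)² + 31*(-2)) - 11*8) = 115 + ((-180 + 4 - 62) - 88) = 115 + (-238 - 88) = 115 - 326 = -211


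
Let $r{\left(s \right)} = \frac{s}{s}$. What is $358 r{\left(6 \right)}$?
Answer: $358$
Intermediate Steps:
$r{\left(s \right)} = 1$
$358 r{\left(6 \right)} = 358 \cdot 1 = 358$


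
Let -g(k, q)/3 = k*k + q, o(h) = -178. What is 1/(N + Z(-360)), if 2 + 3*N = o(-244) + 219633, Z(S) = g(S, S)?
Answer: -1/314569 ≈ -3.1790e-6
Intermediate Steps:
g(k, q) = -3*q - 3*k² (g(k, q) = -3*(k*k + q) = -3*(k² + q) = -3*(q + k²) = -3*q - 3*k²)
Z(S) = -3*S - 3*S²
N = 73151 (N = -⅔ + (-178 + 219633)/3 = -⅔ + (⅓)*219455 = -⅔ + 219455/3 = 73151)
1/(N + Z(-360)) = 1/(73151 + 3*(-360)*(-1 - 1*(-360))) = 1/(73151 + 3*(-360)*(-1 + 360)) = 1/(73151 + 3*(-360)*359) = 1/(73151 - 387720) = 1/(-314569) = -1/314569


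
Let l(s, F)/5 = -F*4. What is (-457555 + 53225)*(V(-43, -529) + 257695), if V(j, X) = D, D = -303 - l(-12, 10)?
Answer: -104152173360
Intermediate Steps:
l(s, F) = -20*F (l(s, F) = 5*(-F*4) = 5*(-4*F) = -20*F)
D = -103 (D = -303 - (-20)*10 = -303 - 1*(-200) = -303 + 200 = -103)
V(j, X) = -103
(-457555 + 53225)*(V(-43, -529) + 257695) = (-457555 + 53225)*(-103 + 257695) = -404330*257592 = -104152173360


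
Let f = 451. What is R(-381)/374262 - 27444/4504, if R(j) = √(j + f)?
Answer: -6861/1126 + √70/374262 ≈ -6.0932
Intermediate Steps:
R(j) = √(451 + j) (R(j) = √(j + 451) = √(451 + j))
R(-381)/374262 - 27444/4504 = √(451 - 381)/374262 - 27444/4504 = √70*(1/374262) - 27444*1/4504 = √70/374262 - 6861/1126 = -6861/1126 + √70/374262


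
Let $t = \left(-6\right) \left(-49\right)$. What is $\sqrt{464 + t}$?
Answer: $\sqrt{758} \approx 27.532$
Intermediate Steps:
$t = 294$
$\sqrt{464 + t} = \sqrt{464 + 294} = \sqrt{758}$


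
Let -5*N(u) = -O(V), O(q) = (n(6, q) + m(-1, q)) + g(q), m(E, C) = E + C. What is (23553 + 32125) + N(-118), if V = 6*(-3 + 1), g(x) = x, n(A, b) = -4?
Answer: 278361/5 ≈ 55672.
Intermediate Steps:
m(E, C) = C + E
V = -12 (V = 6*(-2) = -12)
O(q) = -5 + 2*q (O(q) = (-4 + (q - 1)) + q = (-4 + (-1 + q)) + q = (-5 + q) + q = -5 + 2*q)
N(u) = -29/5 (N(u) = -(-1)*(-5 + 2*(-12))/5 = -(-1)*(-5 - 24)/5 = -(-1)*(-29)/5 = -1/5*29 = -29/5)
(23553 + 32125) + N(-118) = (23553 + 32125) - 29/5 = 55678 - 29/5 = 278361/5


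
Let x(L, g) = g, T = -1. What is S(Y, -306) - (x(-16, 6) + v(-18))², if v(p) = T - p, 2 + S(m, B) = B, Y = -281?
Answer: -837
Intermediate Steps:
S(m, B) = -2 + B
v(p) = -1 - p
S(Y, -306) - (x(-16, 6) + v(-18))² = (-2 - 306) - (6 + (-1 - 1*(-18)))² = -308 - (6 + (-1 + 18))² = -308 - (6 + 17)² = -308 - 1*23² = -308 - 1*529 = -308 - 529 = -837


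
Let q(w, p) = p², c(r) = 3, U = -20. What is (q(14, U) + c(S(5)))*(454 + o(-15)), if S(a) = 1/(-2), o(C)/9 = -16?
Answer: 124930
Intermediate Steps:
o(C) = -144 (o(C) = 9*(-16) = -144)
S(a) = -½
(q(14, U) + c(S(5)))*(454 + o(-15)) = ((-20)² + 3)*(454 - 144) = (400 + 3)*310 = 403*310 = 124930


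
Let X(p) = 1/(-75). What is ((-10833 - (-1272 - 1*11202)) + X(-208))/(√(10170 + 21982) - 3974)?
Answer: -122274019/295509825 - 61537*√8038/295509825 ≈ -0.43244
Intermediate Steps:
X(p) = -1/75
((-10833 - (-1272 - 1*11202)) + X(-208))/(√(10170 + 21982) - 3974) = ((-10833 - (-1272 - 1*11202)) - 1/75)/(√(10170 + 21982) - 3974) = ((-10833 - (-1272 - 11202)) - 1/75)/(√32152 - 3974) = ((-10833 - 1*(-12474)) - 1/75)/(2*√8038 - 3974) = ((-10833 + 12474) - 1/75)/(-3974 + 2*√8038) = (1641 - 1/75)/(-3974 + 2*√8038) = 123074/(75*(-3974 + 2*√8038))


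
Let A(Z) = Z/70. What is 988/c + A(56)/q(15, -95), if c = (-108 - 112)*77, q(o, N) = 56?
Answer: -373/8470 ≈ -0.044038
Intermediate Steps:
c = -16940 (c = -220*77 = -16940)
A(Z) = Z/70 (A(Z) = Z*(1/70) = Z/70)
988/c + A(56)/q(15, -95) = 988/(-16940) + ((1/70)*56)/56 = 988*(-1/16940) + (⅘)*(1/56) = -247/4235 + 1/70 = -373/8470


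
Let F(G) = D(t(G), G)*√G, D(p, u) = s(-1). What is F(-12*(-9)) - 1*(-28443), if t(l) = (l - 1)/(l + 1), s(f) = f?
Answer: 28443 - 6*√3 ≈ 28433.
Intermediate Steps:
t(l) = (-1 + l)/(1 + l)
D(p, u) = -1
F(G) = -√G
F(-12*(-9)) - 1*(-28443) = -√(-12*(-9)) - 1*(-28443) = -√108 + 28443 = -6*√3 + 28443 = 28443 - 6*√3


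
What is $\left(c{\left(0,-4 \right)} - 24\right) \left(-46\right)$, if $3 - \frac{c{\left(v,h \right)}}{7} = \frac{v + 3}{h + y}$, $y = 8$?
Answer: $\frac{759}{2} \approx 379.5$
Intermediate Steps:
$c{\left(v,h \right)} = 21 - \frac{7 \left(3 + v\right)}{8 + h}$ ($c{\left(v,h \right)} = 21 - 7 \frac{v + 3}{h + 8} = 21 - 7 \frac{3 + v}{8 + h} = 21 - \frac{7 \left(3 + v\right)}{8 + h}$)
$\left(c{\left(0,-4 \right)} - 24\right) \left(-46\right) = \left(\frac{7 \left(21 - 0 + 3 \left(-4\right)\right)}{8 - 4} - 24\right) \left(-46\right) = \left(\frac{7 \left(21 + 0 - 12\right)}{4} - 24\right) \left(-46\right) = \left(7 \cdot \frac{1}{4} \cdot 9 - 24\right) \left(-46\right) = \left(\frac{63}{4} - 24\right) \left(-46\right) = \left(- \frac{33}{4}\right) \left(-46\right) = \frac{759}{2}$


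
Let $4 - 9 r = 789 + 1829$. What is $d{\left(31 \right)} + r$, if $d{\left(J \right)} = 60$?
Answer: $- \frac{2074}{9} \approx -230.44$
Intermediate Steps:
$r = - \frac{2614}{9}$ ($r = \frac{4}{9} - \frac{789 + 1829}{9} = \frac{4}{9} - \frac{2618}{9} = - \frac{2614}{9} \approx -290.44$)
$d{\left(31 \right)} + r = 60 - \frac{2614}{9} = - \frac{2074}{9}$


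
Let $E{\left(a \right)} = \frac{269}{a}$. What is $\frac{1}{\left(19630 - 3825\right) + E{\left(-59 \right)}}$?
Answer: $\frac{59}{932226} \approx 6.3289 \cdot 10^{-5}$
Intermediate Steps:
$\frac{1}{\left(19630 - 3825\right) + E{\left(-59 \right)}} = \frac{1}{\left(19630 - 3825\right) + \frac{269}{-59}} = \frac{1}{15805 + 269 \left(- \frac{1}{59}\right)} = \frac{1}{15805 - \frac{269}{59}} = \frac{1}{\frac{932226}{59}} = \frac{59}{932226}$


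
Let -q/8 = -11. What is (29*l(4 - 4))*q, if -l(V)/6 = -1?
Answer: 15312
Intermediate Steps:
l(V) = 6 (l(V) = -6*(-1) = 6)
q = 88 (q = -8*(-11) = 88)
(29*l(4 - 4))*q = (29*6)*88 = 174*88 = 15312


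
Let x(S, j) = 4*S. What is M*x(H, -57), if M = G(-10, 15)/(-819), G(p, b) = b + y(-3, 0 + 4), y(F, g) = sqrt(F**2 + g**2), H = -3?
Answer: 80/273 ≈ 0.29304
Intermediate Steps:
G(p, b) = 5 + b (G(p, b) = b + sqrt((-3)**2 + (0 + 4)**2) = b + sqrt(9 + 4**2) = b + sqrt(9 + 16) = b + sqrt(25) = b + 5 = 5 + b)
M = -20/819 (M = (5 + 15)/(-819) = 20*(-1/819) = -20/819 ≈ -0.024420)
M*x(H, -57) = -80*(-3)/819 = -20/819*(-12) = 80/273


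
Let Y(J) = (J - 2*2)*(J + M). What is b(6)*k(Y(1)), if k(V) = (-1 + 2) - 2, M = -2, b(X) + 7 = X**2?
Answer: -29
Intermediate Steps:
b(X) = -7 + X**2
Y(J) = (-4 + J)*(-2 + J) (Y(J) = (J - 2*2)*(J - 2) = (J - 4)*(-2 + J) = (-4 + J)*(-2 + J))
k(V) = -1 (k(V) = 1 - 2 = -1)
b(6)*k(Y(1)) = (-7 + 6**2)*(-1) = (-7 + 36)*(-1) = 29*(-1) = -29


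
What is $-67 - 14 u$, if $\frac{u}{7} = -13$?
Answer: $1207$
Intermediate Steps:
$u = -91$ ($u = 7 \left(-13\right) = -91$)
$-67 - 14 u = -67 - -1274 = -67 + 1274 = 1207$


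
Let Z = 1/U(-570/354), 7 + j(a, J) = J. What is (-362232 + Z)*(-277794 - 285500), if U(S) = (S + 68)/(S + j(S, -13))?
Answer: 799237588718586/3917 ≈ 2.0404e+11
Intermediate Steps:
j(a, J) = -7 + J
U(S) = (68 + S)/(-20 + S) (U(S) = (S + 68)/(S + (-7 - 13)) = (68 + S)/(S - 20) = (68 + S)/(-20 + S))
Z = -1275/3917 (Z = 1/((68 - 570/354)/(-20 - 570/354)) = 1/((68 - 570*1/354)/(-20 - 570*1/354)) = 1/((68 - 95/59)/(-20 - 95/59)) = 1/((3917/59)/(-1275/59)) = 1/(-59/1275*3917/59) = 1/(-3917/1275) = -1275/3917 ≈ -0.32550)
(-362232 + Z)*(-277794 - 285500) = (-362232 - 1275/3917)*(-277794 - 285500) = -1418864019/3917*(-563294) = 799237588718586/3917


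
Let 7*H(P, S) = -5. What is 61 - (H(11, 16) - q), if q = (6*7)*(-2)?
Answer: -156/7 ≈ -22.286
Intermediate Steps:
q = -84 (q = 42*(-2) = -84)
H(P, S) = -5/7 (H(P, S) = (⅐)*(-5) = -5/7)
61 - (H(11, 16) - q) = 61 - (-5/7 - 1*(-84)) = 61 - (-5/7 + 84) = 61 - 1*583/7 = 61 - 583/7 = -156/7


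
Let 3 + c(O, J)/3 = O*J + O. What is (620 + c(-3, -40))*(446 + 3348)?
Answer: 3649828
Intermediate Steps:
c(O, J) = -9 + 3*O + 3*J*O (c(O, J) = -9 + 3*(O*J + O) = -9 + 3*(J*O + O) = -9 + 3*(O + J*O) = -9 + (3*O + 3*J*O) = -9 + 3*O + 3*J*O)
(620 + c(-3, -40))*(446 + 3348) = (620 + (-9 + 3*(-3) + 3*(-40)*(-3)))*(446 + 3348) = (620 + (-9 - 9 + 360))*3794 = (620 + 342)*3794 = 962*3794 = 3649828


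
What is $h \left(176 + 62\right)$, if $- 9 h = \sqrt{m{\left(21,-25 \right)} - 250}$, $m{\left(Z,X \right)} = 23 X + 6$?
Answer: $- \frac{238 i \sqrt{91}}{3} \approx - 756.79 i$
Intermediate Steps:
$m{\left(Z,X \right)} = 6 + 23 X$
$h = - \frac{i \sqrt{91}}{3}$ ($h = - \frac{\sqrt{\left(6 + 23 \left(-25\right)\right) - 250}}{9} = - \frac{\sqrt{\left(6 - 575\right) - 250}}{9} = - \frac{\sqrt{-569 - 250}}{9} = - \frac{\sqrt{-819}}{9} = - \frac{3 i \sqrt{91}}{9} = - \frac{i \sqrt{91}}{3} \approx - 3.1798 i$)
$h \left(176 + 62\right) = - \frac{i \sqrt{91}}{3} \left(176 + 62\right) = - \frac{i \sqrt{91}}{3} \cdot 238 = - \frac{238 i \sqrt{91}}{3}$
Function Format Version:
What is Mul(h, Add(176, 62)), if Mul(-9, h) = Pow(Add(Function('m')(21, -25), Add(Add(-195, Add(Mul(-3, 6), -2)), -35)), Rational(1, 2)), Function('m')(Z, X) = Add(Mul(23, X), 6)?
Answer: Mul(Rational(-238, 3), I, Pow(91, Rational(1, 2))) ≈ Mul(-756.79, I)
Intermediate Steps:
Function('m')(Z, X) = Add(6, Mul(23, X))
h = Mul(Rational(-1, 3), I, Pow(91, Rational(1, 2))) (h = Mul(Rational(-1, 9), Pow(Add(Add(6, Mul(23, -25)), Add(Add(-195, Add(Mul(-3, 6), -2)), -35)), Rational(1, 2))) = Mul(Rational(-1, 9), Pow(Add(Add(6, -575), Add(Add(-195, Add(-18, -2)), -35)), Rational(1, 2))) = Mul(Rational(-1, 9), Pow(Add(-569, Add(Add(-195, -20), -35)), Rational(1, 2))) = Mul(Rational(-1, 9), Pow(Add(-569, Add(-215, -35)), Rational(1, 2))) = Mul(Rational(-1, 9), Pow(Add(-569, -250), Rational(1, 2))) = Mul(Rational(-1, 9), Pow(-819, Rational(1, 2))) = Mul(Rational(-1, 9), Mul(3, I, Pow(91, Rational(1, 2)))) = Mul(Rational(-1, 3), I, Pow(91, Rational(1, 2))) ≈ Mul(-3.1798, I))
Mul(h, Add(176, 62)) = Mul(Mul(Rational(-1, 3), I, Pow(91, Rational(1, 2))), Add(176, 62)) = Mul(Mul(Rational(-1, 3), I, Pow(91, Rational(1, 2))), 238) = Mul(Rational(-238, 3), I, Pow(91, Rational(1, 2)))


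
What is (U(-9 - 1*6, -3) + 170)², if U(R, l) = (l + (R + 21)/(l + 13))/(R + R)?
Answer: 18079504/625 ≈ 28927.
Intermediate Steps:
U(R, l) = (l + (21 + R)/(13 + l))/(2*R) (U(R, l) = (l + (21 + R)/(13 + l))/((2*R)) = (l + (21 + R)/(13 + l))*(1/(2*R)) = (l + (21 + R)/(13 + l))/(2*R))
(U(-9 - 1*6, -3) + 170)² = ((21 + (-9 - 1*6) + (-3)² + 13*(-3))/(2*(-9 - 1*6)*(13 - 3)) + 170)² = ((½)*(21 + (-9 - 6) + 9 - 39)/(-9 - 6*10) + 170)² = ((½)*(⅒)*(21 - 15 + 9 - 39)/(-15) + 170)² = ((½)*(-1/15)*(⅒)*(-24) + 170)² = (2/25 + 170)² = (4252/25)² = 18079504/625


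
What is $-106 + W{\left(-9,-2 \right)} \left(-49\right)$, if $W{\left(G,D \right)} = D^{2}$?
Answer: $-302$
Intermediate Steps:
$-106 + W{\left(-9,-2 \right)} \left(-49\right) = -106 + \left(-2\right)^{2} \left(-49\right) = -106 + 4 \left(-49\right) = -106 - 196 = -302$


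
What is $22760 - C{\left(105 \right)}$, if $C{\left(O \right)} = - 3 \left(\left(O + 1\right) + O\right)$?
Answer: $23393$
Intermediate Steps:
$C{\left(O \right)} = -3 - 6 O$ ($C{\left(O \right)} = - 3 \left(\left(1 + O\right) + O\right) = - 3 \left(1 + 2 O\right) = -3 - 6 O$)
$22760 - C{\left(105 \right)} = 22760 - \left(-3 - 630\right) = 22760 - -633 = 22760 + 633 = 23393$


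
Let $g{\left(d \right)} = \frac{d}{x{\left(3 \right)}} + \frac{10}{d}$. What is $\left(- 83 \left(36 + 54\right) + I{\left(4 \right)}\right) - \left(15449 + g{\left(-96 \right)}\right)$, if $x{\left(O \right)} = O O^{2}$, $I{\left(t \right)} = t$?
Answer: $- \frac{3299233}{144} \approx -22911.0$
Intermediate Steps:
$x{\left(O \right)} = O^{3}$
$g{\left(d \right)} = \frac{10}{d} + \frac{d}{27}$ ($g{\left(d \right)} = \frac{d}{3^{3}} + \frac{10}{d} = \frac{d}{27} + \frac{10}{d} = \frac{10}{d} + \frac{d}{27}$)
$\left(- 83 \left(36 + 54\right) + I{\left(4 \right)}\right) - \left(15449 + g{\left(-96 \right)}\right) = \left(- 83 \left(36 + 54\right) + 4\right) - \left(15449 - \frac{32}{9} - \frac{5}{48}\right) = \left(\left(-83\right) 90 + 4\right) - \left(\frac{139009}{9} - \frac{5}{48}\right) = \left(-7470 + 4\right) - \frac{2224129}{144} = -7466 - \frac{2224129}{144} = - \frac{3299233}{144}$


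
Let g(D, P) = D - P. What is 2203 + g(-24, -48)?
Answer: 2227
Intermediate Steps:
2203 + g(-24, -48) = 2203 + (-24 - 1*(-48)) = 2203 + (-24 + 48) = 2203 + 24 = 2227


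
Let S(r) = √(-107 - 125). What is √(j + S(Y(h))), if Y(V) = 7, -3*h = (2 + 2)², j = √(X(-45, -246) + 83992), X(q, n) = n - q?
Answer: √(√83791 + 2*I*√58) ≈ 17.02 + 0.4475*I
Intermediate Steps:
j = √83791 (j = √((-246 - 1*(-45)) + 83992) = √((-246 + 45) + 83992) = √(-201 + 83992) = √83791 ≈ 289.47)
h = -16/3 (h = -(2 + 2)²/3 = -⅓*4² = -⅓*16 = -16/3 ≈ -5.3333)
S(r) = 2*I*√58 (S(r) = √(-232) = 2*I*√58)
√(j + S(Y(h))) = √(√83791 + 2*I*√58)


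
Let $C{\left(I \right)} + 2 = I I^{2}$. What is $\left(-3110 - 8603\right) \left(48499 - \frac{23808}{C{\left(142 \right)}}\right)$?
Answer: $- \frac{813271562995489}{1431643} \approx -5.6807 \cdot 10^{8}$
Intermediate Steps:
$C{\left(I \right)} = -2 + I^{3}$ ($C{\left(I \right)} = -2 + I I^{2} = -2 + I^{3}$)
$\left(-3110 - 8603\right) \left(48499 - \frac{23808}{C{\left(142 \right)}}\right) = \left(-3110 - 8603\right) \left(48499 - \frac{23808}{-2 + 142^{3}}\right) = - 11713 \left(48499 - \frac{23808}{-2 + 2863288}\right) = - 11713 \left(48499 - \frac{23808}{2863286}\right) = - 11713 \left(48499 - \frac{11904}{1431643}\right) = \left(-11713\right) \frac{69433241953}{1431643} = - \frac{813271562995489}{1431643}$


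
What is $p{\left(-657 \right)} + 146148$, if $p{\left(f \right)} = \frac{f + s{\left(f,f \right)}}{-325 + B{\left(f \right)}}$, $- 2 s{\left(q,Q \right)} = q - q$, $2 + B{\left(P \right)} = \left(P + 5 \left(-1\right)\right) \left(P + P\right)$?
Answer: $\frac{42360559137}{289847} \approx 1.4615 \cdot 10^{5}$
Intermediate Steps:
$B{\left(P \right)} = -2 + 2 P \left(-5 + P\right)$ ($B{\left(P \right)} = -2 + \left(P + 5 \left(-1\right)\right) \left(P + P\right) = -2 + \left(P - 5\right) 2 P = -2 + \left(-5 + P\right) 2 P = -2 + 2 P \left(-5 + P\right)$)
$s{\left(q,Q \right)} = 0$ ($s{\left(q,Q \right)} = - \frac{q - q}{2} = \left(- \frac{1}{2}\right) 0 = 0$)
$p{\left(f \right)} = \frac{f}{-327 - 10 f + 2 f^{2}}$ ($p{\left(f \right)} = \frac{f + 0}{-325 - \left(2 - 2 f^{2} + 10 f\right)} = \frac{f}{-327 - 10 f + 2 f^{2}}$)
$p{\left(-657 \right)} + 146148 = - \frac{657}{-327 - -6570 + 2 \left(-657\right)^{2}} + 146148 = - \frac{657}{-327 + 6570 + 2 \cdot 431649} + 146148 = - \frac{657}{-327 + 6570 + 863298} + 146148 = - \frac{657}{869541} + 146148 = \left(-657\right) \frac{1}{869541} + 146148 = - \frac{219}{289847} + 146148 = \frac{42360559137}{289847}$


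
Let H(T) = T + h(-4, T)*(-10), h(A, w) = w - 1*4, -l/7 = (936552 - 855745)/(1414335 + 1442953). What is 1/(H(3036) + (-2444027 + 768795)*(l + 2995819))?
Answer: -51023/256068698988875688 ≈ -1.9926e-13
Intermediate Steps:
l = -80807/408184 (l = -7*(936552 - 855745)/(1414335 + 1442953) = -565649/2857288 = -7*80807/2857288 = -80807/408184 ≈ -0.19797)
h(A, w) = -4 + w (h(A, w) = w - 4 = -4 + w)
H(T) = 40 - 9*T (H(T) = T + (-4 + T)*(-10) = T + (40 - 10*T) = 40 - 9*T)
1/(H(3036) + (-2444027 + 768795)*(l + 2995819)) = 1/((40 - 9*3036) + (-2444027 + 768795)*(-80807/408184 + 2995819)) = 1/((40 - 27324) - 1675232*1222845301889/408184) = 1/(-27284 - 256068697596764156/51023) = 1/(-256068698988875688/51023) = -51023/256068698988875688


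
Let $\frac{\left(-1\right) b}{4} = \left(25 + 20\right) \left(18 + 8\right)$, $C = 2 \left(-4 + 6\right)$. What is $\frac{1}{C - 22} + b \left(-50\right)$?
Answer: $\frac{4211999}{18} \approx 2.34 \cdot 10^{5}$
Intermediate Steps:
$C = 4$ ($C = 2 \cdot 2 = 4$)
$b = -4680$ ($b = - 4 \left(25 + 20\right) \left(18 + 8\right) = - 4 \cdot 45 \cdot 26 = \left(-4\right) 1170 = -4680$)
$\frac{1}{C - 22} + b \left(-50\right) = \frac{1}{4 - 22} - -234000 = \frac{1}{-18} + 234000 = - \frac{1}{18} + 234000 = \frac{4211999}{18}$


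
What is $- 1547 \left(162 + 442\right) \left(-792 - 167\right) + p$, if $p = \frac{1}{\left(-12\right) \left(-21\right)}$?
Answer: $\frac{225811679185}{252} \approx 8.9608 \cdot 10^{8}$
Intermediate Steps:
$p = \frac{1}{252} \approx 0.0039683$
$- 1547 \left(162 + 442\right) \left(-792 - 167\right) + p = - 1547 \left(162 + 442\right) \left(-792 - 167\right) + \frac{1}{252} = - 1547 \cdot 604 \left(-959\right) + \frac{1}{252} = \left(-1547\right) \left(-579236\right) + \frac{1}{252} = 896078092 + \frac{1}{252} = \frac{225811679185}{252}$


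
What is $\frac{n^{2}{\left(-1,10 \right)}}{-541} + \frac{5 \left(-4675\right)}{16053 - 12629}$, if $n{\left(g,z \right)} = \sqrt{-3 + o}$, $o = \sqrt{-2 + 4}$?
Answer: $- \frac{12635603}{1852384} - \frac{\sqrt{2}}{541} \approx -6.8239$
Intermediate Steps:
$o = \sqrt{2} \approx 1.4142$
$n{\left(g,z \right)} = \sqrt{-3 + \sqrt{2}}$
$\frac{n^{2}{\left(-1,10 \right)}}{-541} + \frac{5 \left(-4675\right)}{16053 - 12629} = \frac{\left(\sqrt{-3 + \sqrt{2}}\right)^{2}}{-541} + \frac{5 \left(-4675\right)}{16053 - 12629} = \left(-3 + \sqrt{2}\right) \left(- \frac{1}{541}\right) - \frac{23375}{3424} = \left(\frac{3}{541} - \frac{\sqrt{2}}{541}\right) - \frac{23375}{3424} = - \frac{12635603}{1852384} - \frac{\sqrt{2}}{541}$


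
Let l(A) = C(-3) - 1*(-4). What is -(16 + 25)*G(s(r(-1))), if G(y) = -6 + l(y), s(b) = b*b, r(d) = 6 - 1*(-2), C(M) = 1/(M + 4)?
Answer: 41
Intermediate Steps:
C(M) = 1/(4 + M)
l(A) = 5 (l(A) = 1/(4 - 3) - 1*(-4) = 1/1 + 4 = 1 + 4 = 5)
r(d) = 8 (r(d) = 6 + 2 = 8)
s(b) = b²
G(y) = -1 (G(y) = -6 + 5 = -1)
-(16 + 25)*G(s(r(-1))) = -(16 + 25)*(-1) = -41*(-1) = -1*(-41) = 41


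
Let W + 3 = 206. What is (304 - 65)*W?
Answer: 48517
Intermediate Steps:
W = 203 (W = -3 + 206 = 203)
(304 - 65)*W = (304 - 65)*203 = 239*203 = 48517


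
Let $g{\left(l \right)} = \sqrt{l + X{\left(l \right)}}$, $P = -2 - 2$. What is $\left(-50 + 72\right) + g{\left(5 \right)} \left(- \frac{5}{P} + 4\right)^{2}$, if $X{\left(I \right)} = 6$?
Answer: $22 + \frac{441 \sqrt{11}}{16} \approx 113.41$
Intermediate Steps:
$P = -4$
$g{\left(l \right)} = \sqrt{6 + l}$ ($g{\left(l \right)} = \sqrt{l + 6} = \sqrt{6 + l}$)
$\left(-50 + 72\right) + g{\left(5 \right)} \left(- \frac{5}{P} + 4\right)^{2} = \left(-50 + 72\right) + \sqrt{6 + 5} \left(- \frac{5}{-4} + 4\right)^{2} = 22 + \sqrt{11} \left(\left(-5\right) \left(- \frac{1}{4}\right) + 4\right)^{2} = 22 + \sqrt{11} \left(\frac{5}{4} + 4\right)^{2} = 22 + \sqrt{11} \left(\frac{21}{4}\right)^{2} = 22 + \sqrt{11} \cdot \frac{441}{16} = 22 + \frac{441 \sqrt{11}}{16}$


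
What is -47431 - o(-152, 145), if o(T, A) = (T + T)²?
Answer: -139847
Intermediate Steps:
o(T, A) = 4*T² (o(T, A) = (2*T)² = 4*T²)
-47431 - o(-152, 145) = -47431 - 4*(-152)² = -47431 - 4*23104 = -47431 - 1*92416 = -47431 - 92416 = -139847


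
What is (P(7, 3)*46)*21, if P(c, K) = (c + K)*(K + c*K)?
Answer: 231840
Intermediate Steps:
P(c, K) = (K + c)*(K + K*c)
(P(7, 3)*46)*21 = ((3*(3 + 7 + 7² + 3*7))*46)*21 = ((3*(3 + 7 + 49 + 21))*46)*21 = ((3*80)*46)*21 = (240*46)*21 = 11040*21 = 231840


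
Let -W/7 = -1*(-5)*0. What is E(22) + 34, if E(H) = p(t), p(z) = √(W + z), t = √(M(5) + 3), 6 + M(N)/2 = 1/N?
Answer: 34 + (-43)^(¼)*5^(¾)/5 ≈ 35.211 + 1.2109*I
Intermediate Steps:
M(N) = -12 + 2/N (M(N) = -12 + 2*(1/N) = -12 + 2/N)
t = I*√215/5 (t = √((-12 + 2/5) + 3) = √((-12 + 2*(⅕)) + 3) = √((-12 + ⅖) + 3) = √(-58/5 + 3) = √(-43/5) = I*√215/5 ≈ 2.9326*I)
W = 0 (W = -7*(-1*(-5))*0 = -35*0 = -7*0 = 0)
p(z) = √z (p(z) = √(0 + z) = √z)
E(H) = 5^(¾)*43^(¼)*√I/5 (E(H) = √(I*√215/5) = 5^(¾)*43^(¼)*√I/5)
E(22) + 34 = (-43)^(¼)*5^(¾)/5 + 34 = 34 + (-43)^(¼)*5^(¾)/5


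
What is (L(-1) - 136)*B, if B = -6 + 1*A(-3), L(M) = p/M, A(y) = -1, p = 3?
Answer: 973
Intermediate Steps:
L(M) = 3/M
B = -7 (B = -6 + 1*(-1) = -6 - 1 = -7)
(L(-1) - 136)*B = (3/(-1) - 136)*(-7) = (3*(-1) - 136)*(-7) = (-3 - 136)*(-7) = -139*(-7) = 973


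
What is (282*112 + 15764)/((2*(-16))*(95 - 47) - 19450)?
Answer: -3382/1499 ≈ -2.2562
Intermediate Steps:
(282*112 + 15764)/((2*(-16))*(95 - 47) - 19450) = (31584 + 15764)/(-32*48 - 19450) = 47348/(-1536 - 19450) = 47348/(-20986) = 47348*(-1/20986) = -3382/1499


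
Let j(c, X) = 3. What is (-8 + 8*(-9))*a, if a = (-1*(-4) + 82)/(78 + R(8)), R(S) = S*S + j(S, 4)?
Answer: -1376/29 ≈ -47.448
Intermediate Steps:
R(S) = 3 + S² (R(S) = S*S + 3 = S² + 3 = 3 + S²)
a = 86/145 (a = (-1*(-4) + 82)/(78 + (3 + 8²)) = (4 + 82)/(78 + (3 + 64)) = 86/(78 + 67) = 86/145 ≈ 0.59310)
(-8 + 8*(-9))*a = (-8 + 8*(-9))*(86/145) = (-8 - 72)*(86/145) = -80*86/145 = -1376/29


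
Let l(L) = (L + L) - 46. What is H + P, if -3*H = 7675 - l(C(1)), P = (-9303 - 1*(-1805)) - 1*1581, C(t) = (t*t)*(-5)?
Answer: -11656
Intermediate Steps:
C(t) = -5*t**2 (C(t) = t**2*(-5) = -5*t**2)
P = -9079 (P = (-9303 + 1805) - 1581 = -7498 - 1581 = -9079)
l(L) = -46 + 2*L (l(L) = 2*L - 46 = -46 + 2*L)
H = -2577 (H = -(7675 - (-46 + 2*(-5*1**2)))/3 = -(7675 - (-46 + 2*(-5*1)))/3 = -(7675 - (-46 + 2*(-5)))/3 = -(7675 - (-46 - 10))/3 = -(7675 - 1*(-56))/3 = -(7675 + 56)/3 = -1/3*7731 = -2577)
H + P = -2577 - 9079 = -11656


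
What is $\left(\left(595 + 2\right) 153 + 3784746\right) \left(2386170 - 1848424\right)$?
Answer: $2084350279902$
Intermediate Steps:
$\left(\left(595 + 2\right) 153 + 3784746\right) \left(2386170 - 1848424\right) = \left(597 \cdot 153 + 3784746\right) 537746 = \left(91341 + 3784746\right) 537746 = 3876087 \cdot 537746 = 2084350279902$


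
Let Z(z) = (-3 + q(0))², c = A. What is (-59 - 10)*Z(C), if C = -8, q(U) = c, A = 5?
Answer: -276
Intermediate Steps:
c = 5
q(U) = 5
Z(z) = 4 (Z(z) = (-3 + 5)² = 2² = 4)
(-59 - 10)*Z(C) = (-59 - 10)*4 = -69*4 = -276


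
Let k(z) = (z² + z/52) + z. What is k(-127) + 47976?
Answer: 3326729/52 ≈ 63976.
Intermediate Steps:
k(z) = z² + 53*z/52 (k(z) = (z² + z/52) + z = z² + 53*z/52)
k(-127) + 47976 = (1/52)*(-127)*(53 + 52*(-127)) + 47976 = (1/52)*(-127)*(53 - 6604) + 47976 = (1/52)*(-127)*(-6551) + 47976 = 831977/52 + 47976 = 3326729/52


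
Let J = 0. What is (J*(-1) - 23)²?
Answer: 529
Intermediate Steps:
(J*(-1) - 23)² = (0*(-1) - 23)² = (0 - 23)² = (-23)² = 529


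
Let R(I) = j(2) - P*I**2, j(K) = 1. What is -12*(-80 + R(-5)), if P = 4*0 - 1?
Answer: 648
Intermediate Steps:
P = -1 (P = 0 - 1 = -1)
R(I) = 1 + I**2 (R(I) = 1 - (-1)*I**2 = 1 + I**2)
-12*(-80 + R(-5)) = -12*(-80 + (1 + (-5)**2)) = -12*(-80 + (1 + 25)) = -12*(-80 + 26) = -12*(-54) = 648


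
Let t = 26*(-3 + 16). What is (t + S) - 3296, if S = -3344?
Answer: -6302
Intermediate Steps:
t = 338 (t = 26*13 = 338)
(t + S) - 3296 = (338 - 3344) - 3296 = -3006 - 3296 = -6302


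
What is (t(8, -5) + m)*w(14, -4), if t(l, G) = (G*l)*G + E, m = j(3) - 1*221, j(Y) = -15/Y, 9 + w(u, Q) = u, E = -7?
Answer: -165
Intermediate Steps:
w(u, Q) = -9 + u
m = -226 (m = -15/3 - 1*221 = -15*⅓ - 221 = -5 - 221 = -226)
t(l, G) = -7 + l*G² (t(l, G) = (G*l)*G - 7 = l*G² - 7 = -7 + l*G²)
(t(8, -5) + m)*w(14, -4) = ((-7 + 8*(-5)²) - 226)*(-9 + 14) = ((-7 + 8*25) - 226)*5 = ((-7 + 200) - 226)*5 = (193 - 226)*5 = -33*5 = -165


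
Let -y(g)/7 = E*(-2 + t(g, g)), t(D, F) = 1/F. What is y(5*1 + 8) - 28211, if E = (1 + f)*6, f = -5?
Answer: -370943/13 ≈ -28534.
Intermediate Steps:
E = -24 (E = (1 - 5)*6 = -4*6 = -24)
y(g) = -336 + 168/g (y(g) = -(-168)*(-2 + 1/g) = -7*(48 - 24/g) = -336 + 168/g)
y(5*1 + 8) - 28211 = (-336 + 168/(5*1 + 8)) - 28211 = (-336 + 168/(5 + 8)) - 28211 = (-336 + 168/13) - 28211 = -4200/13 - 28211 = -370943/13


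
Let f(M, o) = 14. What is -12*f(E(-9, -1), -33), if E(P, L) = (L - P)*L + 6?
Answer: -168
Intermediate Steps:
E(P, L) = 6 + L*(L - P) (E(P, L) = L*(L - P) + 6 = 6 + L*(L - P))
-12*f(E(-9, -1), -33) = -12*14 = -168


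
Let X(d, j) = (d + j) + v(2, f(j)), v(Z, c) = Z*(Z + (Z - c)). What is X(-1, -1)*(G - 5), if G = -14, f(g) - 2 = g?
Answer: -76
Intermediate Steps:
f(g) = 2 + g
v(Z, c) = Z*(-c + 2*Z)
X(d, j) = 4 + d - j (X(d, j) = (d + j) + 2*(-(2 + j) + 2*2) = (d + j) + 2*((-2 - j) + 4) = (d + j) + 2*(2 - j) = (d + j) + (4 - 2*j) = 4 + d - j)
X(-1, -1)*(G - 5) = (4 - 1 - 1*(-1))*(-14 - 5) = (4 - 1 + 1)*(-19) = 4*(-19) = -76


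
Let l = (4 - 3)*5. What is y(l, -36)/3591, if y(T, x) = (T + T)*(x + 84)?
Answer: 160/1197 ≈ 0.13367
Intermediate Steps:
l = 5 (l = 1*5 = 5)
y(T, x) = 2*T*(84 + x) (y(T, x) = (2*T)*(84 + x) = 2*T*(84 + x))
y(l, -36)/3591 = (2*5*(84 - 36))/3591 = (2*5*48)*(1/3591) = 480*(1/3591) = 160/1197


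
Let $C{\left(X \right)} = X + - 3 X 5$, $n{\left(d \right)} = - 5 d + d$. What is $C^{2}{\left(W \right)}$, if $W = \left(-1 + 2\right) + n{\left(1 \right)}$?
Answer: $1764$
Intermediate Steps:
$n{\left(d \right)} = - 4 d$
$W = -3$ ($W = \left(-1 + 2\right) - 4 = 1 - 4 = -3$)
$C{\left(X \right)} = - 14 X$ ($C{\left(X \right)} = X - 15 X = - 14 X$)
$C^{2}{\left(W \right)} = \left(\left(-14\right) \left(-3\right)\right)^{2} = 42^{2} = 1764$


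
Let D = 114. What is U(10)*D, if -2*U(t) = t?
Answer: -570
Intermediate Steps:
U(t) = -t/2
U(10)*D = -½*10*114 = -5*114 = -570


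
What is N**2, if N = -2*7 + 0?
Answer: 196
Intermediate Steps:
N = -14 (N = -14 + 0 = -14)
N**2 = (-14)**2 = 196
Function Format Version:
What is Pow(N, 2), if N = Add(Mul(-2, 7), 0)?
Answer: 196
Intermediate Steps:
N = -14 (N = Add(-14, 0) = -14)
Pow(N, 2) = Pow(-14, 2) = 196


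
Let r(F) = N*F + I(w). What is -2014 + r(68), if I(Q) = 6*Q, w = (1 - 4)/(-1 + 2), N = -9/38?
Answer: -38914/19 ≈ -2048.1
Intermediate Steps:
N = -9/38 (N = -9*1/38 = -9/38 ≈ -0.23684)
w = -3 (w = -3/1 = -3*1 = -3)
r(F) = -18 - 9*F/38 (r(F) = -9*F/38 + 6*(-3) = -9*F/38 - 18 = -18 - 9*F/38)
-2014 + r(68) = -2014 + (-18 - 9/38*68) = -2014 + (-18 - 306/19) = -2014 - 648/19 = -38914/19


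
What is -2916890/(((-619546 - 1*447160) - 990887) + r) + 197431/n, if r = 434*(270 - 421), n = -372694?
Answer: 667936314923/791276694138 ≈ 0.84412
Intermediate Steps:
r = -65534 (r = 434*(-151) = -65534)
-2916890/(((-619546 - 1*447160) - 990887) + r) + 197431/n = -2916890/(((-619546 - 1*447160) - 990887) - 65534) + 197431/(-372694) = -2916890/(((-619546 - 447160) - 990887) - 65534) + 197431*(-1/372694) = -2916890/((-1066706 - 990887) - 65534) - 197431/372694 = -2916890/(-2057593 - 65534) - 197431/372694 = -2916890/(-2123127) - 197431/372694 = -2916890*(-1/2123127) - 197431/372694 = 2916890/2123127 - 197431/372694 = 667936314923/791276694138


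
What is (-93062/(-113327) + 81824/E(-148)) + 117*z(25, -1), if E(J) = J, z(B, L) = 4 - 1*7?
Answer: -3786551567/4193099 ≈ -903.04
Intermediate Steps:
z(B, L) = -3 (z(B, L) = 4 - 7 = -3)
(-93062/(-113327) + 81824/E(-148)) + 117*z(25, -1) = (-93062/(-113327) + 81824/(-148)) + 117*(-3) = (-93062*(-1/113327) + 81824*(-1/148)) - 351 = (93062/113327 - 20456/37) - 351 = -2314773818/4193099 - 351 = -3786551567/4193099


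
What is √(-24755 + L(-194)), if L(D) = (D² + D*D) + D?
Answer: 7*√1027 ≈ 224.33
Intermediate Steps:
L(D) = D + 2*D² (L(D) = (D² + D²) + D = 2*D² + D = D + 2*D²)
√(-24755 + L(-194)) = √(-24755 - 194*(1 + 2*(-194))) = √(-24755 - 194*(1 - 388)) = √(-24755 - 194*(-387)) = √(-24755 + 75078) = √50323 = 7*√1027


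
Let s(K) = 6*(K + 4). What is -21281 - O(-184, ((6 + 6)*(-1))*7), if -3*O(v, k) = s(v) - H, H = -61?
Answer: -64862/3 ≈ -21621.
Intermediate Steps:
s(K) = 24 + 6*K (s(K) = 6*(4 + K) = 24 + 6*K)
O(v, k) = -85/3 - 2*v (O(v, k) = -((24 + 6*v) - 1*(-61))/3 = -((24 + 6*v) + 61)/3 = -(85 + 6*v)/3 = -85/3 - 2*v)
-21281 - O(-184, ((6 + 6)*(-1))*7) = -21281 - (-85/3 - 2*(-184)) = -21281 - (-85/3 + 368) = -21281 - 1*1019/3 = -21281 - 1019/3 = -64862/3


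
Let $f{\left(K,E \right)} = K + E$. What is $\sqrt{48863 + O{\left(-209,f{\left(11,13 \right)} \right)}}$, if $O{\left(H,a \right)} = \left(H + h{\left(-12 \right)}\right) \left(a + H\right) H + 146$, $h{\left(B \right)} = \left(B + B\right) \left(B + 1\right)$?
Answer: $4 \sqrt{135974} \approx 1475.0$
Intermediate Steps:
$f{\left(K,E \right)} = E + K$
$h{\left(B \right)} = 2 B \left(1 + B\right)$
$O{\left(H,a \right)} = 146 + H \left(264 + H\right) \left(H + a\right)$ ($O{\left(H,a \right)} = \left(H + 2 \left(-12\right) \left(1 - 12\right)\right) \left(a + H\right) H + 146 = \left(H + 2 \left(-12\right) \left(-11\right)\right) \left(H + a\right) H + 146 = \left(H + 264\right) \left(H + a\right) H + 146 = \left(264 + H\right) \left(H + a\right) H + 146 = H \left(264 + H\right) \left(H + a\right) + 146 = 146 + H \left(264 + H\right) \left(H + a\right)$)
$\sqrt{48863 + O{\left(-209,f{\left(11,13 \right)} \right)}} = \sqrt{48863 + \left(146 + \left(-209\right)^{3} + 264 \left(-209\right)^{2} + \left(13 + 11\right) \left(-209\right)^{2} + 264 \left(-209\right) \left(13 + 11\right)\right)} = \sqrt{48863 + \left(146 - 9129329 + 264 \cdot 43681 + 24 \cdot 43681 + 264 \left(-209\right) 24\right)} = \sqrt{48863 + \left(146 - 9129329 + 11531784 + 1048344 - 1324224\right)} = \sqrt{48863 + 2126721} = \sqrt{2175584} = 4 \sqrt{135974}$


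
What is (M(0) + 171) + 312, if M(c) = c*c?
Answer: 483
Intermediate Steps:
M(c) = c²
(M(0) + 171) + 312 = (0² + 171) + 312 = (0 + 171) + 312 = 171 + 312 = 483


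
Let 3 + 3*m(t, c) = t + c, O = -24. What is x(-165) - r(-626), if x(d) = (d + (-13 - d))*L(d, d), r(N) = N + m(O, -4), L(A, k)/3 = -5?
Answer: 2494/3 ≈ 831.33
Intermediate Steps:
L(A, k) = -15 (L(A, k) = 3*(-5) = -15)
m(t, c) = -1 + c/3 + t/3 (m(t, c) = -1 + (t + c)/3 = -1 + (c + t)/3 = -1 + (c/3 + t/3) = -1 + c/3 + t/3)
r(N) = -31/3 + N (r(N) = N + (-1 + (⅓)*(-4) + (⅓)*(-24)) = N + (-1 - 4/3 - 8) = N - 31/3 = -31/3 + N)
x(d) = 195 (x(d) = (d + (-13 - d))*(-15) = -13*(-15) = 195)
x(-165) - r(-626) = 195 - (-31/3 - 626) = 195 - 1*(-1909/3) = 195 + 1909/3 = 2494/3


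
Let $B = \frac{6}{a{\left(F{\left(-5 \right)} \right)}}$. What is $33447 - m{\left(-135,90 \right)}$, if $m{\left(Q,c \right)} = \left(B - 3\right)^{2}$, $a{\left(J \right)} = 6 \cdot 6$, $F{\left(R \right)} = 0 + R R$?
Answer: $\frac{1203803}{36} \approx 33439.0$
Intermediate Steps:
$F{\left(R \right)} = R^{2}$ ($F{\left(R \right)} = 0 + R^{2} = R^{2}$)
$a{\left(J \right)} = 36$
$B = \frac{1}{6}$ ($B = \frac{6}{36} = 6 \cdot \frac{1}{36} = \frac{1}{6} \approx 0.16667$)
$m{\left(Q,c \right)} = \frac{289}{36}$ ($m{\left(Q,c \right)} = \left(\frac{1}{6} - 3\right)^{2} = \left(- \frac{17}{6}\right)^{2} = \frac{289}{36}$)
$33447 - m{\left(-135,90 \right)} = 33447 - \frac{289}{36} = \frac{1203803}{36}$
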